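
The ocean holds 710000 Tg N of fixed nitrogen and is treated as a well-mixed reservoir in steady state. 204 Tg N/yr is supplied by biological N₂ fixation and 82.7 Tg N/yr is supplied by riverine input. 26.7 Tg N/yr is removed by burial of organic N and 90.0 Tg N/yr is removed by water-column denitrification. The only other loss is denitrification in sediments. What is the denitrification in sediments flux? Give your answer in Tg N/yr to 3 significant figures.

170 Tg N/yr

At steady state ΣF_in = ΣF_out.
ΣF_in = 204 + 82.7 = 286.70 Tg N/yr.
Denitrification in sediments flux = ΣF_in − (26.7 + 90.0) = 286.70 − 116.7 = 170.0 Tg N/yr.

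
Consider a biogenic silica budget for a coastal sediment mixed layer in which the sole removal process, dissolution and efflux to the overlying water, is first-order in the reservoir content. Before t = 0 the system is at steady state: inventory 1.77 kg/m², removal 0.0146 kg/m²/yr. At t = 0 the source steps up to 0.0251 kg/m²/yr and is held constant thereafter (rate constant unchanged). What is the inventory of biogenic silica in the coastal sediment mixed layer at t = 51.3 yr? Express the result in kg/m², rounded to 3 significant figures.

2.21 kg/m²

Residence time τ = M₀/F₀ = 121.2 yr. The eventual steady state is M_∞ = M₀·(F₁/F₀) = 1.77 × 0.0251/0.0146 = 3.0429 kg/m².
The anomaly ΔM(t) = M(t) − M_∞ decays as ΔM₀·e^(−t/τ) with ΔM₀ = 1.77 − 3.0429 = −1.273 kg/m².
At t = 51.3 yr, e^(−t/τ) = e^(−0.4232) = 0.6550, so ΔM = −0.8338 kg/m² and M = 3.0429 − 0.8338 = 2.2092 kg/m².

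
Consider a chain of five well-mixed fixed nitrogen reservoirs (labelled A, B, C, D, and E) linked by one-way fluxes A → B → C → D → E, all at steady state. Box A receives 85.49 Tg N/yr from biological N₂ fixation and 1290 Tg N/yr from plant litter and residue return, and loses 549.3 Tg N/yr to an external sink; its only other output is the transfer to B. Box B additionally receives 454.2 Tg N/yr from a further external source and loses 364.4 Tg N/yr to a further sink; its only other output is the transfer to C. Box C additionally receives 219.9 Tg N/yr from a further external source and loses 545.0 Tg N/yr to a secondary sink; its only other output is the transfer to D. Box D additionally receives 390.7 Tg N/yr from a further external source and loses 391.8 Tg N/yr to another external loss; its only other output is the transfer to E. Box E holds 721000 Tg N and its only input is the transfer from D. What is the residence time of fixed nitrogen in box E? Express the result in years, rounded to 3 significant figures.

Box A: F(A→B) = (85.49 + 1290) − 549.3 = 826.19 Tg N/yr.
Box B: F(B→C) = (826.19 + 454.2) − 364.4 = 915.99 Tg N/yr.
Box C: F(C→D) = (915.99 + 219.9) − 545.0 = 590.89 Tg N/yr.
Box D: F(D→E) = (590.89 + 390.7) − 391.8 = 589.79 Tg N/yr.
Box E throughput = its input = 589.79 Tg N/yr; τ = 721000 / 589.79 = 1222 yr.

1220 yr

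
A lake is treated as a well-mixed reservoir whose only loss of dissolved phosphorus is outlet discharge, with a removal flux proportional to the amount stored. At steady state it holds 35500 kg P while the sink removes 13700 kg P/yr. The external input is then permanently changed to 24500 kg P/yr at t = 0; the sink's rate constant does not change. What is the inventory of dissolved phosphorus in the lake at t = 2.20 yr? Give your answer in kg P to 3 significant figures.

The sink rate constant is k = F₀/M₀ = 13700/35500 = 0.3859 yr⁻¹.
Solving dM/dt = F₁ − kM with M(0) = M₀ gives M(t) = F₁/k + (M₀ − F₁/k)·e^(−kt).
F₁/k = 24500/0.3859 = 63485 kg P; kt = 0.3859 × 2.20 = 0.8490, e^(−kt) = 0.4278.
M(2.20) = 63485 + (35500 − 63485) × 0.4278 = 63485 − 11970 = 51512 kg P.

51500 kg P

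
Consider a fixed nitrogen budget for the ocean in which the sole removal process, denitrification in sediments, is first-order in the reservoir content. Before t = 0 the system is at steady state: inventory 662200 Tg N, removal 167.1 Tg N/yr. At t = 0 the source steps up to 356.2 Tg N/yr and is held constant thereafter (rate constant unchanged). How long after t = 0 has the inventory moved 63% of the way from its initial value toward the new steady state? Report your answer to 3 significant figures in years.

3940 yr

τ = M₀/F₀ = 662200/167.1 = 3963 yr.
The remaining gap fraction is e^(−t/τ); 63% covered ⇒ e^(−t/τ) = 0.370.
t = −τ ln(0.370) = 3963 × 0.9943 = 3940 yr.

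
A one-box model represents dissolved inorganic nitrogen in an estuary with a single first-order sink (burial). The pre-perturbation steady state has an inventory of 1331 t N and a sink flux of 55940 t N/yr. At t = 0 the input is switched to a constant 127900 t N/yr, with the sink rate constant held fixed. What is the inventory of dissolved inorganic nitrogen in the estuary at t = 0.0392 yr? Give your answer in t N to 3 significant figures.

The sink rate constant is k = F₀/M₀ = 55940/1331 = 42.03 yr⁻¹.
Solving dM/dt = F₁ − kM with M(0) = M₀ gives M(t) = F₁/k + (M₀ − F₁/k)·e^(−kt).
F₁/k = 127900/42.03 = 3043.2 t N; kt = 42.03 × 0.0392 = 1.648, e^(−kt) = 0.1925.
M(0.0392) = 3043.2 + (1331 − 3043.2) × 0.1925 = 3043.2 − 329.6 = 2713.5 t N.

2710 t N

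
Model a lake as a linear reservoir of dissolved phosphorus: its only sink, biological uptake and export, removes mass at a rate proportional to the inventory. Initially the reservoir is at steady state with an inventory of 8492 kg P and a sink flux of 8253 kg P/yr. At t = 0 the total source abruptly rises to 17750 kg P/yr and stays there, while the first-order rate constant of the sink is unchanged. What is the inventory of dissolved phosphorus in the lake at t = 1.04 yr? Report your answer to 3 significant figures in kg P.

The sink rate constant is k = F₀/M₀ = 8253/8492 = 0.9719 yr⁻¹.
Solving dM/dt = F₁ − kM with M(0) = M₀ gives M(t) = F₁/k + (M₀ − F₁/k)·e^(−kt).
F₁/k = 17750/0.9719 = 18264 kg P; kt = 0.9719 × 1.04 = 1.011, e^(−kt) = 0.3640.
M(1.04) = 18264 + (8492 − 18264) × 0.3640 = 18264 − 3557 = 14707 kg P.

14700 kg P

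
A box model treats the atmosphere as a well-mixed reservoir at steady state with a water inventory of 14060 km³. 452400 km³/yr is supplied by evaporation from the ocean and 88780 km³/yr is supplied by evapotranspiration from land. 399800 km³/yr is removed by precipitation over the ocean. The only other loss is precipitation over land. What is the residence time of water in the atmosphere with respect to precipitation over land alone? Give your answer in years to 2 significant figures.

0.099 yr

At steady state ΣF_in = ΣF_out.
ΣF_in = 452400 + 88780 = 541180 km³/yr.
Precipitation over land flux = ΣF_in − (399800) = 541180 − 399800 = 141400 km³/yr.
τ = M / F = 14060 / 141400 = 0.09945 yr.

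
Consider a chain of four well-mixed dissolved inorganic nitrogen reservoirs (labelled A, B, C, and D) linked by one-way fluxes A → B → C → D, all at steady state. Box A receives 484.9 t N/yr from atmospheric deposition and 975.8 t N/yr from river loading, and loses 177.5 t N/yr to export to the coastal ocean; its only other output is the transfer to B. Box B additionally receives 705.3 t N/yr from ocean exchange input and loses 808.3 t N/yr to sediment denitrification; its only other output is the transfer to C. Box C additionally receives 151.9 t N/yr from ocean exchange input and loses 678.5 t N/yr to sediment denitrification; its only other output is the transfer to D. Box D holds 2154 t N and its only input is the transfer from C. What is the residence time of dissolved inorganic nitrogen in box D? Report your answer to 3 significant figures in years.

3.30 yr

Box A: F(A→B) = (484.9 + 975.8) − 177.5 = 1283.2 t N/yr.
Box B: F(B→C) = (1283.2 + 705.3) − 808.3 = 1180.2 t N/yr.
Box C: F(C→D) = (1180.2 + 151.9) − 678.5 = 653.60 t N/yr.
Box D throughput = its input = 653.60 t N/yr; τ = 2154 / 653.60 = 3.296 yr.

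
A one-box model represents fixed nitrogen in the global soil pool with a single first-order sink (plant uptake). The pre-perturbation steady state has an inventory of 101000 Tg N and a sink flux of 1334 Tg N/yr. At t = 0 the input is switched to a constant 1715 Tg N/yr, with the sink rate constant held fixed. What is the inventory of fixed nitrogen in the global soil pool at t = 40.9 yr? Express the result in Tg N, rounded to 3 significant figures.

τ = M₀/F₀ = 101000/1334 = 75.71 yr; rate constant k = 1/τ.
New steady state M_∞ = F₁/k = F₁·τ = 1715 × 75.71 = 129850 Tg N.
M(t) = M_∞ + (M₀ − M_∞)·e^(−t/τ); t/τ = 40.9/75.71 = 0.5402, so e^(−t/τ) = 0.5826.
M(t) = 129850 − 28850 × 0.5826 = 113040 Tg N.

113000 Tg N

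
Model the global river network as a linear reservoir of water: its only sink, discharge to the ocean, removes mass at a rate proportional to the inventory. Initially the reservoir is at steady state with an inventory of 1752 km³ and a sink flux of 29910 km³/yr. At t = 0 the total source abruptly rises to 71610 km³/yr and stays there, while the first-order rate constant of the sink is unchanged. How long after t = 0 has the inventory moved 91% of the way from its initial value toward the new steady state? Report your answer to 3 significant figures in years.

τ = M₀/F₀ = 1752/29910 = 0.05858 yr.
The remaining gap fraction is e^(−t/τ); 91% covered ⇒ e^(−t/τ) = 0.0900.
t = −τ ln(0.0900) = 0.05858 × 2.408 = 0.1410 yr.

0.141 yr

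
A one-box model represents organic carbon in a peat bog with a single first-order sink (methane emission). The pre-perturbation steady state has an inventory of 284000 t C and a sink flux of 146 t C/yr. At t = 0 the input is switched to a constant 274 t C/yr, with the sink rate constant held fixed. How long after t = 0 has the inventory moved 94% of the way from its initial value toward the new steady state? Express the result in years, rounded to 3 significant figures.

τ = M₀/F₀ = 284000/146 = 1945 yr.
The remaining gap fraction is e^(−t/τ); 94% covered ⇒ e^(−t/τ) = 0.0600.
t = −τ ln(0.0600) = 1945 × 2.813 = 5473 yr.

5470 yr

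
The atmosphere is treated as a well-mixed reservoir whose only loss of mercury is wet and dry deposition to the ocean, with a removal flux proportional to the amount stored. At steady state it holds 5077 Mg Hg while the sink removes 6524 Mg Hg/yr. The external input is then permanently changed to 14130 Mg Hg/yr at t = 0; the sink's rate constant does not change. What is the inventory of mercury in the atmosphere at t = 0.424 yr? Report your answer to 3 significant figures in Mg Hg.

The sink rate constant is k = F₀/M₀ = 6524/5077 = 1.285 yr⁻¹.
Solving dM/dt = F₁ − kM with M(0) = M₀ gives M(t) = F₁/k + (M₀ − F₁/k)·e^(−kt).
F₁/k = 14130/1.285 = 10996 Mg Hg; kt = 1.285 × 0.424 = 0.5448, e^(−kt) = 0.5799.
M(0.424) = 10996 + (5077 − 10996) × 0.5799 = 10996 − 3433 = 7563.4 Mg Hg.

7560 Mg Hg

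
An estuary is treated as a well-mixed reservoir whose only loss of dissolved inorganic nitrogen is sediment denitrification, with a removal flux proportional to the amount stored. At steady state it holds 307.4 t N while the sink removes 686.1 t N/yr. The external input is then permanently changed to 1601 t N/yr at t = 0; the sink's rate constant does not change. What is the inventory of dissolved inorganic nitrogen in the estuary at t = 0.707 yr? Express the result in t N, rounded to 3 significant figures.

Residence time τ = M₀/F₀ = 0.4480 yr. The eventual steady state is M_∞ = M₀·(F₁/F₀) = 307.4 × 1601/686.1 = 717.31 t N.
The anomaly ΔM(t) = M(t) − M_∞ decays as ΔM₀·e^(−t/τ) with ΔM₀ = 307.4 − 717.31 = −409.9 t N.
At t = 0.707 yr, e^(−t/τ) = e^(−1.578) = 0.2064, so ΔM = −84.60 t N and M = 717.31 − 84.60 = 632.71 t N.

633 t N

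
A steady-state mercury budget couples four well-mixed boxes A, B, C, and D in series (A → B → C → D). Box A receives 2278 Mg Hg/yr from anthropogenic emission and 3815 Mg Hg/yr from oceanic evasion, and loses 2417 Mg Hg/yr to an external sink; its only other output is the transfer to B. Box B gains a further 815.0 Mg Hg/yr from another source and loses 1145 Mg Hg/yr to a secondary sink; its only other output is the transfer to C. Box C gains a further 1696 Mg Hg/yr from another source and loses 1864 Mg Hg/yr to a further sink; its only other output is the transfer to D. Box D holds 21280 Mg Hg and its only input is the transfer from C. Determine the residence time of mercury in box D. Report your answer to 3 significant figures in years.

6.70 yr

Box A: F(A→B) = (2278 + 3815) − 2417 = 3676.0 Mg Hg/yr.
Box B: F(B→C) = (3676.0 + 815.0) − 1145 = 3346.0 Mg Hg/yr.
Box C: F(C→D) = (3346.0 + 1696) − 1864 = 3178.0 Mg Hg/yr.
Box D throughput = its input = 3178.0 Mg Hg/yr; τ = 21280 / 3178.0 = 6.696 yr.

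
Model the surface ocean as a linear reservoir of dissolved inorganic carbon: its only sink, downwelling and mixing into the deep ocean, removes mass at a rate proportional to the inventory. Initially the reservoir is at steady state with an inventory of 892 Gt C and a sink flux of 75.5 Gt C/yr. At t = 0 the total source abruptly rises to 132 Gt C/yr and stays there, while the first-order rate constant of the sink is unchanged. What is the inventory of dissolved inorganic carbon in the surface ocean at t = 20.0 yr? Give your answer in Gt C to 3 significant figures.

1440 Gt C

Residence time τ = M₀/F₀ = 11.81 yr. The eventual steady state is M_∞ = M₀·(F₁/F₀) = 892 × 132/75.5 = 1559.5 Gt C.
The anomaly ΔM(t) = M(t) − M_∞ decays as ΔM₀·e^(−t/τ) with ΔM₀ = 892 − 1559.5 = −667.5 Gt C.
At t = 20.0 yr, e^(−t/τ) = e^(−1.693) = 0.1840, so ΔM = −122.8 Gt C and M = 1559.5 − 122.8 = 1436.7 Gt C.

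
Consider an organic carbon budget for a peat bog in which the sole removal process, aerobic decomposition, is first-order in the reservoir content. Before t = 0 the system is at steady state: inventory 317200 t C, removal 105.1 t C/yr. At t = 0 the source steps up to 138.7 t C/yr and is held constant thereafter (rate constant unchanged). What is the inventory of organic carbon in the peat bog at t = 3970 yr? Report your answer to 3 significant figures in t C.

The sink rate constant is k = F₀/M₀ = 105.1/317200 = 0.0003313 yr⁻¹.
Solving dM/dt = F₁ − kM with M(0) = M₀ gives M(t) = F₁/k + (M₀ − F₁/k)·e^(−kt).
F₁/k = 138.7/0.0003313 = 418610 t C; kt = 0.0003313 × 3970 = 1.315, e^(−kt) = 0.2684.
M(3970) = 418610 + (317200 − 418610) × 0.2684 = 418610 − 27210 = 391390 t C.

391000 t C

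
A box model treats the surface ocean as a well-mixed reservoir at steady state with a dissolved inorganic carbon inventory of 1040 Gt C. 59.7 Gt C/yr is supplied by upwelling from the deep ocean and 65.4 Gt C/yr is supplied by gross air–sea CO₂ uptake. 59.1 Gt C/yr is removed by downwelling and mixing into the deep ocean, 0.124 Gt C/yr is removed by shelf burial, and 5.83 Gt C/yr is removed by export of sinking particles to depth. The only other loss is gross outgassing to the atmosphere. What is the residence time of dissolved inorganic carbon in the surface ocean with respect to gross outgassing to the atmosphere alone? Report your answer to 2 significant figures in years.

17 yr

At steady state ΣF_in = ΣF_out.
ΣF_in = 59.7 + 65.4 = 125.10 Gt C/yr.
Gross outgassing to the atmosphere flux = ΣF_in − (59.1 + 0.124 + 5.83) = 125.10 − 65.05 = 60.05 Gt C/yr.
τ = M / F = 1040 / 60.05 = 17.32 yr.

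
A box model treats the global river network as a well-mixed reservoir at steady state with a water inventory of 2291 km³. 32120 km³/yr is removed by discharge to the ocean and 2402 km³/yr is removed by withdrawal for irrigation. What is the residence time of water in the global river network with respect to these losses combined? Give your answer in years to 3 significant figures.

0.0664 yr

Total removal = 32120 + 2402 = 34522 km³/yr.
τ = M / ΣF_out = 2291 / 34522 = 0.06636 yr.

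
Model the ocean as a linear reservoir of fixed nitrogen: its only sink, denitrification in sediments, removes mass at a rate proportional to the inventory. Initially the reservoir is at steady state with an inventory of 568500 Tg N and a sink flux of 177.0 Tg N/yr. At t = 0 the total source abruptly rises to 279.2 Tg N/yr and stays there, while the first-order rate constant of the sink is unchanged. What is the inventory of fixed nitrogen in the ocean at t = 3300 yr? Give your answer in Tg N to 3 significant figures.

The sink rate constant is k = F₀/M₀ = 177.0/568500 = 0.0003113 yr⁻¹.
Solving dM/dt = F₁ − kM with M(0) = M₀ gives M(t) = F₁/k + (M₀ − F₁/k)·e^(−kt).
F₁/k = 279.2/0.0003113 = 896750 Tg N; kt = 0.0003113 × 3300 = 1.027, e^(−kt) = 0.3579.
M(3300) = 896750 + (568500 − 896750) × 0.3579 = 896750 − 117500 = 779260 Tg N.

779000 Tg N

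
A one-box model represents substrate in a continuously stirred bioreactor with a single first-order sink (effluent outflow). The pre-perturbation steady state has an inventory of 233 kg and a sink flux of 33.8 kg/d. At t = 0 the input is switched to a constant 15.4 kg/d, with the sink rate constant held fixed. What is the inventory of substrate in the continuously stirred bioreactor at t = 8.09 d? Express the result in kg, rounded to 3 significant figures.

145 kg

Residence time τ = M₀/F₀ = 6.893 d. The eventual steady state is M_∞ = M₀·(F₁/F₀) = 233 × 15.4/33.8 = 106.16 kg.
The anomaly ΔM(t) = M(t) − M_∞ decays as ΔM₀·e^(−t/τ) with ΔM₀ = 233 − 106.16 = 126.8 kg.
At t = 8.09 d, e^(−t/τ) = e^(−1.174) = 0.3093, so ΔM = 39.23 kg and M = 106.16 + 39.23 = 145.39 kg.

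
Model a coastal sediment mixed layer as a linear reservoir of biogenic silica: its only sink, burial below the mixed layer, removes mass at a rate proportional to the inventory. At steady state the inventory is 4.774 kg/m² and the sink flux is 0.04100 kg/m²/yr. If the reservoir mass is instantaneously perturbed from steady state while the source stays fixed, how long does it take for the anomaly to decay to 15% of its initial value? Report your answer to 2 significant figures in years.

220 yr

For a linear reservoir the anomaly decays as exp(−t/τ) with τ = M/F = 4.774/0.04100 = 116.4 yr.
exp(−t/τ) = 0.15 ⇒ t = −τ ln(0.15) = 116.4 × 1.897 = 220.9 yr.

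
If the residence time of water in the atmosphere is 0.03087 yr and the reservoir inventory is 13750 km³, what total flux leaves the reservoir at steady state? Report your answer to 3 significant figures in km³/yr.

F = M / τ = 13750 / 0.03087 = 445400 km³/yr.

445000 km³/yr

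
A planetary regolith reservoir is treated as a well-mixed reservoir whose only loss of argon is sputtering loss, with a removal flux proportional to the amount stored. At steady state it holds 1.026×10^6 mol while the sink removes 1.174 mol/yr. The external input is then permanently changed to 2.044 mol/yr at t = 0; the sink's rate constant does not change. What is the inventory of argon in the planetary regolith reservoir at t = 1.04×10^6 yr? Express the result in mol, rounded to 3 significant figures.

Residence time τ = M₀/F₀ = 873900 yr. The eventual steady state is M_∞ = M₀·(F₁/F₀) = 1.026×10^6 × 2.044/1.174 = 1.7863×10^6 mol.
The anomaly ΔM(t) = M(t) − M_∞ decays as ΔM₀·e^(−t/τ) with ΔM₀ = 1.026×10^6 − 1.7863×10^6 = −760300 mol.
At t = 1.04×10^6 yr, e^(−t/τ) = e^(−1.190) = 0.3042, so ΔM = −231300 mol and M = 1.7863×10^6 − 231300 = 1.5550×10^6 mol.

1.56×10^6 mol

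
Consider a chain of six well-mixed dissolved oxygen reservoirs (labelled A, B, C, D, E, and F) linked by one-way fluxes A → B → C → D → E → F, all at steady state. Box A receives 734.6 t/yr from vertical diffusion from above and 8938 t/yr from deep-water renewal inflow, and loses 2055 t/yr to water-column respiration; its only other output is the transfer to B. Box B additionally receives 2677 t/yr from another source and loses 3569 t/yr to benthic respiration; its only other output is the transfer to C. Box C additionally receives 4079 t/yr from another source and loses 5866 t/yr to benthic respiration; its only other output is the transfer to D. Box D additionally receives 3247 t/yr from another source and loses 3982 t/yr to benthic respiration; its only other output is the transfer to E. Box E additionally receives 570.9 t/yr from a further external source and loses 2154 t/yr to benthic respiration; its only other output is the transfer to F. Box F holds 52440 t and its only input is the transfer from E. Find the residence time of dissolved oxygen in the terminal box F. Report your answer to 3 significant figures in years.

20.0 yr

Box A: F(A→B) = (734.6 + 8938) − 2055 = 7617.6 t/yr.
Box B: F(B→C) = (7617.6 + 2677) − 3569 = 6725.6 t/yr.
Box C: F(C→D) = (6725.6 + 4079) − 5866 = 4938.6 t/yr.
Box D: F(D→E) = (4938.6 + 3247) − 3982 = 4203.6 t/yr.
Box E: F(E→F) = (4203.6 + 570.9) − 2154 = 2620.5 t/yr.
Box F throughput = its input = 2620.5 t/yr; τ = 52440 / 2620.5 = 20.01 yr.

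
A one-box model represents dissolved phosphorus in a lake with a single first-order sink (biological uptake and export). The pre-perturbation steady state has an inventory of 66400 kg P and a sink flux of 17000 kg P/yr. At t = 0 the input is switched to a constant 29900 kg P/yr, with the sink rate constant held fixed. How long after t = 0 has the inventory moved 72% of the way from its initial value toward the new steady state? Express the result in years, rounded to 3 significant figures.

4.97 yr

τ = M₀/F₀ = 66400/17000 = 3.906 yr.
The remaining gap fraction is e^(−t/τ); 72% covered ⇒ e^(−t/τ) = 0.280.
t = −τ ln(0.280) = 3.906 × 1.273 = 4.972 yr.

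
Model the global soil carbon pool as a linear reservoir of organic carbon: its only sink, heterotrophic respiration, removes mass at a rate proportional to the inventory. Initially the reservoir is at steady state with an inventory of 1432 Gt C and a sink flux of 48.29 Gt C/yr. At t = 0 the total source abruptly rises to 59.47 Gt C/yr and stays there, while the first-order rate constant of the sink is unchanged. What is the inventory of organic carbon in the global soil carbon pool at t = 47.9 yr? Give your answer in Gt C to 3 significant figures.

1700 Gt C

The sink rate constant is k = F₀/M₀ = 48.29/1432 = 0.03372 yr⁻¹.
Solving dM/dt = F₁ − kM with M(0) = M₀ gives M(t) = F₁/k + (M₀ − F₁/k)·e^(−kt).
F₁/k = 59.47/0.03372 = 1763.5 Gt C; kt = 0.03372 × 47.9 = 1.615, e^(−kt) = 0.1988.
M(47.9) = 1763.5 + (1432 − 1763.5) × 0.1988 = 1763.5 − 65.92 = 1697.6 Gt C.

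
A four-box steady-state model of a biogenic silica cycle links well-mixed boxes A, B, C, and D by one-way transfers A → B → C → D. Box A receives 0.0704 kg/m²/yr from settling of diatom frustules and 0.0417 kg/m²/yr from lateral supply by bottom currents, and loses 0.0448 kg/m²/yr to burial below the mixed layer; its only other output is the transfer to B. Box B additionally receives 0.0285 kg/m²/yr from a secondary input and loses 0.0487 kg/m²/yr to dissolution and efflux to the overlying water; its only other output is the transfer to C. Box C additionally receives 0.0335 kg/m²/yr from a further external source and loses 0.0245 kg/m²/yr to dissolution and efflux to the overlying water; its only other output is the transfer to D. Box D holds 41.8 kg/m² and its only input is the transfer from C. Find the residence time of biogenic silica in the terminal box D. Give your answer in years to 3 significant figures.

Box A: F(A→B) = (0.0704 + 0.0417) − 0.0448 = 0.067300 kg/m²/yr.
Box B: F(B→C) = (0.067300 + 0.0285) − 0.0487 = 0.047100 kg/m²/yr.
Box C: F(C→D) = (0.047100 + 0.0335) − 0.0245 = 0.056100 kg/m²/yr.
Box D throughput = its input = 0.056100 kg/m²/yr; τ = 41.8 / 0.056100 = 745.1 yr.

745 yr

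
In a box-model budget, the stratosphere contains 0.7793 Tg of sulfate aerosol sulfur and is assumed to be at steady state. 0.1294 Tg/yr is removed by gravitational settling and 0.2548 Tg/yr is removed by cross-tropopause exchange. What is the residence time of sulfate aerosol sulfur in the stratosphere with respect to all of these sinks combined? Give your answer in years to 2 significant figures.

Total removal flux = 0.1294 + 0.2548 = 0.38420 Tg/yr.
τ = M / ΣF_out = 0.7793 / 0.38420 = 2.028 yr.

2.0 yr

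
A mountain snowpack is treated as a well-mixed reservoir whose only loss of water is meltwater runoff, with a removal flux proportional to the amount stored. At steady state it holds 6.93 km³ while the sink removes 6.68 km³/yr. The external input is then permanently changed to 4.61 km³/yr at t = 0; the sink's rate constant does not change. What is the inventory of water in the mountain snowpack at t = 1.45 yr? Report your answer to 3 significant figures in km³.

τ = M₀/F₀ = 6.93/6.68 = 1.037 yr; rate constant k = 1/τ.
New steady state M_∞ = F₁/k = F₁·τ = 4.61 × 1.037 = 4.7825 km³.
M(t) = M_∞ + (M₀ − M_∞)·e^(−t/τ); t/τ = 1.45/1.037 = 1.398, so e^(−t/τ) = 0.2472.
M(t) = 4.7825 + 2.147 × 0.2472 = 5.3133 km³.

5.31 km³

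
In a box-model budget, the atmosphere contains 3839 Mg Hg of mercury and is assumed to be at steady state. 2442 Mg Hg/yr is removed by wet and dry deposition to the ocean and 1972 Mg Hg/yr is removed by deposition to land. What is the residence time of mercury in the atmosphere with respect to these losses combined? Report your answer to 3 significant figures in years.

Total removal = 2442 + 1972 = 4414.0 Mg Hg/yr.
τ = M / ΣF_out = 3839 / 4414.0 = 0.8697 yr.

0.870 yr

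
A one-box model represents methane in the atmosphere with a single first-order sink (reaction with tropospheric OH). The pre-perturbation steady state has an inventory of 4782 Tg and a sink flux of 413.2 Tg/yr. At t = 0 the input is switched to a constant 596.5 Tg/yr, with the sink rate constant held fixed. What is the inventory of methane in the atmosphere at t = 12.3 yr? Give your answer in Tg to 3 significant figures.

6170 Tg

The sink rate constant is k = F₀/M₀ = 413.2/4782 = 0.08641 yr⁻¹.
Solving dM/dt = F₁ − kM with M(0) = M₀ gives M(t) = F₁/k + (M₀ − F₁/k)·e^(−kt).
F₁/k = 596.5/0.08641 = 6903.3 Tg; kt = 0.08641 × 12.3 = 1.063, e^(−kt) = 0.3455.
M(12.3) = 6903.3 + (4782 − 6903.3) × 0.3455 = 6903.3 − 732.9 = 6170.5 Tg.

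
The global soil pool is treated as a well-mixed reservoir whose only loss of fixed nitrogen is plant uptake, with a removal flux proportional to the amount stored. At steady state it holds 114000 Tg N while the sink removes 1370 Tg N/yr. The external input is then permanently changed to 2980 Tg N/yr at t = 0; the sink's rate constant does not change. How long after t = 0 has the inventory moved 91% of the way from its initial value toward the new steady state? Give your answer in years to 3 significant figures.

τ = M₀/F₀ = 114000/1370 = 83.21 yr.
The remaining gap fraction is e^(−t/τ); 91% covered ⇒ e^(−t/τ) = 0.0900.
t = −τ ln(0.0900) = 83.21 × 2.408 = 200.4 yr.

200 yr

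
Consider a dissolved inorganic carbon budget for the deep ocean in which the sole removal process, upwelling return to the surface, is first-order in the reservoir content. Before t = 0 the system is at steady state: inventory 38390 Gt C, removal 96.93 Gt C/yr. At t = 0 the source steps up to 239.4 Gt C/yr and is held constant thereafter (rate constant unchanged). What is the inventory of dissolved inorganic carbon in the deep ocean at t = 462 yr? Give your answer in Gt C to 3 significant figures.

77200 Gt C

The sink rate constant is k = F₀/M₀ = 96.93/38390 = 0.002525 yr⁻¹.
Solving dM/dt = F₁ − kM with M(0) = M₀ gives M(t) = F₁/k + (M₀ − F₁/k)·e^(−kt).
F₁/k = 239.4/0.002525 = 94817 Gt C; kt = 0.002525 × 462 = 1.166, e^(−kt) = 0.3115.
M(462) = 94817 + (38390 − 94817) × 0.3115 = 94817 − 17570 = 77242 Gt C.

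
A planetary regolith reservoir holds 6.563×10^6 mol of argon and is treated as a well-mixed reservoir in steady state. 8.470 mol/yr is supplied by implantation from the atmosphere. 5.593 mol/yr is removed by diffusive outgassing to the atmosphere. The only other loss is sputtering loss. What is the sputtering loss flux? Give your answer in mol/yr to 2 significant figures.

At steady state ΣF_in = ΣF_out.
ΣF_in = 8.4700 mol/yr.
Sputtering loss flux = ΣF_in − (5.593) = 8.4700 − 5.593 = 2.877 mol/yr.

2.9 mol/yr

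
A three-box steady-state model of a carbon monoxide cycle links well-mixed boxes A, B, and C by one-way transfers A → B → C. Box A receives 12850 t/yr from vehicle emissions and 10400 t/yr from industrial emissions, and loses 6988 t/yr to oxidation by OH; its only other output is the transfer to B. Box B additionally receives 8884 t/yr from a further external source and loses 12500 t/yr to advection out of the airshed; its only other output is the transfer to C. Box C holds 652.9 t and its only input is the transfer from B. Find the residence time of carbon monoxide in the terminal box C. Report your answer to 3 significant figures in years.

0.0516 yr

Box A: F(A→B) = (12850 + 10400) − 6988 = 16262 t/yr.
Box B: F(B→C) = (16262 + 8884) − 12500 = 12646 t/yr.
Box C throughput = its input = 12646 t/yr; τ = 652.9 / 12646 = 0.05163 yr.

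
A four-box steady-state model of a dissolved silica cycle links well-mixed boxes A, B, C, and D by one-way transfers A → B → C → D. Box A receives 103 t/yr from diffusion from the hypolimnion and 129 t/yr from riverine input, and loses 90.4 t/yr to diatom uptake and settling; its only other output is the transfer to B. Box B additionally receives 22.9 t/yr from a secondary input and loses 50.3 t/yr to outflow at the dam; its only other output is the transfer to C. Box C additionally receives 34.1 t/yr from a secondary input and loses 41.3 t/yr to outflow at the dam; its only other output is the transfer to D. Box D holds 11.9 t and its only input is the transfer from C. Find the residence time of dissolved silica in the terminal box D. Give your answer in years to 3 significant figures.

0.111 yr

Box A: F(A→B) = (103 + 129) − 90.4 = 141.60 t/yr.
Box B: F(B→C) = (141.60 + 22.9) − 50.3 = 114.20 t/yr.
Box C: F(C→D) = (114.20 + 34.1) − 41.3 = 107.00 t/yr.
Box D throughput = its input = 107.00 t/yr; τ = 11.9 / 107.00 = 0.1112 yr.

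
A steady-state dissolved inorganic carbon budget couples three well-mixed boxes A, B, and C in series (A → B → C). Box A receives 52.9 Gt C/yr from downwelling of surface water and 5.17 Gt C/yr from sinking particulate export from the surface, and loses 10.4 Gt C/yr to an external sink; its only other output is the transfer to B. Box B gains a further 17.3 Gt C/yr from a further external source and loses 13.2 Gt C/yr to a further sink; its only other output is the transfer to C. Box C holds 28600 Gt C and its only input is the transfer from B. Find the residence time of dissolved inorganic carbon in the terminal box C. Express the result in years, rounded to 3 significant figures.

552 yr

Box A: F(A→B) = (52.9 + 5.17) − 10.4 = 47.670 Gt C/yr.
Box B: F(B→C) = (47.670 + 17.3) − 13.2 = 51.770 Gt C/yr.
Box C throughput = its input = 51.770 Gt C/yr; τ = 28600 / 51.770 = 552.4 yr.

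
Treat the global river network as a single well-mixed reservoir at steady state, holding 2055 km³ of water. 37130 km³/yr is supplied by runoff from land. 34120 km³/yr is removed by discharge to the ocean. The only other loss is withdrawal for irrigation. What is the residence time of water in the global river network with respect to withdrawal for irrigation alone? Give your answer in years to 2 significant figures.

0.68 yr

At steady state ΣF_in = ΣF_out.
ΣF_in = 37130 km³/yr.
Withdrawal for irrigation flux = ΣF_in − (34120) = 37130 − 34120 = 3010 km³/yr.
τ = M / F = 2055 / 3010 = 0.6827 yr.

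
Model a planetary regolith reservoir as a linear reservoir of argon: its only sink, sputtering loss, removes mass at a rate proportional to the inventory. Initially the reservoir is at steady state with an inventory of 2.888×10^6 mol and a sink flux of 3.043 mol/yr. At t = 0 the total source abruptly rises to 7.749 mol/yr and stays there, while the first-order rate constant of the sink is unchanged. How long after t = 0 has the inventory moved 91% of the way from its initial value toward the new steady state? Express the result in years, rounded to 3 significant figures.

τ = M₀/F₀ = 2.888×10^6/3.043 = 949100 yr.
The remaining gap fraction is e^(−t/τ); 91% covered ⇒ e^(−t/τ) = 0.0900.
t = −τ ln(0.0900) = 949100 × 2.408 = 2.285×10^6 yr.

2.29×10^6 yr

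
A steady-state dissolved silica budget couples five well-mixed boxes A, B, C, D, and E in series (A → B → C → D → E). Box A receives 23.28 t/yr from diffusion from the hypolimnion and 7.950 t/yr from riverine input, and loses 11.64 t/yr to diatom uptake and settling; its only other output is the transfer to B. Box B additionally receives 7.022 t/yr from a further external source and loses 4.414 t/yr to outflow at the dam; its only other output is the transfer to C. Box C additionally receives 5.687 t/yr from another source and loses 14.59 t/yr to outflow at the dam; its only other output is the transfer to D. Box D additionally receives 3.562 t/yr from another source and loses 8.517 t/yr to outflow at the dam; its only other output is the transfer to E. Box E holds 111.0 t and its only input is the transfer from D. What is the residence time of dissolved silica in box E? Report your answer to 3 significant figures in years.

13.3 yr

Box A: F(A→B) = (23.28 + 7.950) − 11.64 = 19.590 t/yr.
Box B: F(B→C) = (19.590 + 7.022) − 4.414 = 22.198 t/yr.
Box C: F(C→D) = (22.198 + 5.687) − 14.59 = 13.295 t/yr.
Box D: F(D→E) = (13.295 + 3.562) − 8.517 = 8.3400 t/yr.
Box E throughput = its input = 8.3400 t/yr; τ = 111.0 / 8.3400 = 13.31 yr.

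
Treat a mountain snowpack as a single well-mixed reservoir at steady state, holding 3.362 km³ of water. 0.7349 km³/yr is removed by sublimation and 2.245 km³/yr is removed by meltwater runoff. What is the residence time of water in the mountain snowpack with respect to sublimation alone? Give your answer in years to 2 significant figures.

4.6 yr

Residence time with respect to a single sink: τ = M / F_sink.
τ = 3.362 / 0.7349 = 4.575 yr.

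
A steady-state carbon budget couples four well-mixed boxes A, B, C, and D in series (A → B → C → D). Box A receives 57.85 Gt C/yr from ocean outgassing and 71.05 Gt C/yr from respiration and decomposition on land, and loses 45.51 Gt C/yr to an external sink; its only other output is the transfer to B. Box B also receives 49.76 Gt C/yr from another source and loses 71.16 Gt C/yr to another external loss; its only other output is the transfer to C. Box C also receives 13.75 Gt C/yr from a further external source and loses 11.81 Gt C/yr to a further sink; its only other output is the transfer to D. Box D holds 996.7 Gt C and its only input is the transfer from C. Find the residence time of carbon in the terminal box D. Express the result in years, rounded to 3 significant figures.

15.6 yr

Box A: F(A→B) = (57.85 + 71.05) − 45.51 = 83.390 Gt C/yr.
Box B: F(B→C) = (83.390 + 49.76) − 71.16 = 61.990 Gt C/yr.
Box C: F(C→D) = (61.990 + 13.75) − 11.81 = 63.930 Gt C/yr.
Box D throughput = its input = 63.930 Gt C/yr; τ = 996.7 / 63.930 = 15.59 yr.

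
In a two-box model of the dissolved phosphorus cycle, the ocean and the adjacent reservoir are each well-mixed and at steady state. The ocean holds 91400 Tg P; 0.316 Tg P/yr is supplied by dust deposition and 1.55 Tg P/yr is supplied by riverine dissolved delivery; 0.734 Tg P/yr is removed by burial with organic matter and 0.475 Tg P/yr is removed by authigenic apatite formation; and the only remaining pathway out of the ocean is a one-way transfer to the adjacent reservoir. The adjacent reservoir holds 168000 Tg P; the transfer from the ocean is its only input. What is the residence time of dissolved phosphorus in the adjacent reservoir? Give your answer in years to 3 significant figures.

256000 yr

Balance the ocean: ΣF_in = 0.316 + 1.55 = 1.8660 Tg P/yr.
Transfer to the adjacent reservoir = ΣF_in − (0.734 + 0.475) = 0.65700 Tg P/yr.
At steady state the output of the adjacent reservoir equals its input, 0.65700 Tg P/yr.
τ = M / F = 168000 / 0.65700 = 255700 yr.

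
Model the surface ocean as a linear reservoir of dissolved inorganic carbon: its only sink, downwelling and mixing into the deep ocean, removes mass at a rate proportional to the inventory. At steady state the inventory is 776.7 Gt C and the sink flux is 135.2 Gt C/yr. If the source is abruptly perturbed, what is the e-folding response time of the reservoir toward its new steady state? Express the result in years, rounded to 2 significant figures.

5.7 yr

For a linear reservoir the response time equals the residence time τ = M/F.
τ = 776.7 / 135.2 = 5.745 yr.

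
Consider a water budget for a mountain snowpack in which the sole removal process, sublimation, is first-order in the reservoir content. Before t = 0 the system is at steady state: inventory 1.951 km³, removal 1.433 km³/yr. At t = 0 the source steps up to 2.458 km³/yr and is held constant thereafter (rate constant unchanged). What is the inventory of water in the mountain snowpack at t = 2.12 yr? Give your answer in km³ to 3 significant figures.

The sink rate constant is k = F₀/M₀ = 1.433/1.951 = 0.7345 yr⁻¹.
Solving dM/dt = F₁ − kM with M(0) = M₀ gives M(t) = F₁/k + (M₀ − F₁/k)·e^(−kt).
F₁/k = 2.458/0.7345 = 3.3465 km³; kt = 0.7345 × 2.12 = 1.557, e^(−kt) = 0.2107.
M(2.12) = 3.3465 + (1.951 − 3.3465) × 0.2107 = 3.3465 − 0.2941 = 3.0524 km³.

3.05 km³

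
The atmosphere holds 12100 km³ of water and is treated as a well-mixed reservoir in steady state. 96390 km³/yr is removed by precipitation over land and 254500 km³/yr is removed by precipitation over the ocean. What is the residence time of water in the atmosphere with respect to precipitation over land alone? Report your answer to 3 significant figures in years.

0.126 yr

Residence time with respect to a single sink: τ = M / F_sink.
τ = 12100 / 96390 = 0.1255 yr.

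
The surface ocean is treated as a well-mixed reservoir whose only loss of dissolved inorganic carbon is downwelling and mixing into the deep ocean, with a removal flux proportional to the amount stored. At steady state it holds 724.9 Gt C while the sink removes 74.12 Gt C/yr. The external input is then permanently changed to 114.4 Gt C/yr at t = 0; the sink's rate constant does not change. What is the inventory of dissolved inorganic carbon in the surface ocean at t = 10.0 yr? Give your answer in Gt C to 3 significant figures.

Residence time τ = M₀/F₀ = 9.780 yr. The eventual steady state is M_∞ = M₀·(F₁/F₀) = 724.9 × 114.4/74.12 = 1118.8 Gt C.
The anomaly ΔM(t) = M(t) − M_∞ decays as ΔM₀·e^(−t/τ) with ΔM₀ = 724.9 − 1118.8 = −393.9 Gt C.
At t = 10.0 yr, e^(−t/τ) = e^(−1.022) = 0.3597, so ΔM = −141.7 Gt C and M = 1118.8 − 141.7 = 977.14 Gt C.

977 Gt C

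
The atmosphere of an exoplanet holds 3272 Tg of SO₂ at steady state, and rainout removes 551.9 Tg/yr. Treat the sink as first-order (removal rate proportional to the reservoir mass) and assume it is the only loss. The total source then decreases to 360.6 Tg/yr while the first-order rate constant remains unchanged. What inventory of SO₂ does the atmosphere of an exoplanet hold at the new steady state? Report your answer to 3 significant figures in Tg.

2140 Tg

Rate constant k = F/M = 551.9 / 3272 = 0.1687 yr⁻¹.
At the new steady state, source = k·M_new ⇒ M_new = 360.6 / 0.1687 = 2138 Tg.
(Equivalently M_new = M × F_new/F_old = 3272 × 360.6/551.9.)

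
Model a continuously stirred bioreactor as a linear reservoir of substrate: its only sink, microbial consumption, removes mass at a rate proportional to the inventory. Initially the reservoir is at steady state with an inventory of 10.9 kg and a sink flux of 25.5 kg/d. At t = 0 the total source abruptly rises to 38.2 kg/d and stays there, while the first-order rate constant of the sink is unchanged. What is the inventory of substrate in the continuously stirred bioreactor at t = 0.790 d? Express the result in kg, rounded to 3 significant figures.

The sink rate constant is k = F₀/M₀ = 25.5/10.9 = 2.339 d⁻¹.
Solving dM/dt = F₁ − kM with M(0) = M₀ gives M(t) = F₁/k + (M₀ − F₁/k)·e^(−kt).
F₁/k = 38.2/2.339 = 16.329 kg; kt = 2.339 × 0.790 = 1.848, e^(−kt) = 0.1575.
M(0.790) = 16.329 + (10.9 − 16.329) × 0.1575 = 16.329 − 0.8551 = 15.473 kg.

15.5 kg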